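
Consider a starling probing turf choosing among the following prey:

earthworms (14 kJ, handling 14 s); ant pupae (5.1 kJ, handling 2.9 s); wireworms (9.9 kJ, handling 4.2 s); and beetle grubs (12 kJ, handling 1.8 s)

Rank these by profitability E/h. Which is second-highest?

Profitability E/h (kJ/s): earthworms = 14/14 = 1, ant pupae = 5.1/2.9 = 1.76, wireworms = 9.9/4.2 = 2.36, beetle grubs = 12/1.8 = 6.67.
Ranked: beetle grubs > wireworms > ant pupae > earthworms.

wireworms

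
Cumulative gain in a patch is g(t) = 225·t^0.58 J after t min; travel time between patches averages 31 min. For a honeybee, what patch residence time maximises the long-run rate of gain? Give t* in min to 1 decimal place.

42.8 min

Maximise g(t)/(T+t): set derivative to zero → g'(t)(T+t) = g(t).
g'(t) = 0.58·225·t^-0.42. Setting 0.58·225·t^-0.42 = 225·t^0.58/(31+t) gives 0.58(31+t) = t, so 0.42·t = 0.58×31.
t* = 0.58×31/0.42 = 42.81 min.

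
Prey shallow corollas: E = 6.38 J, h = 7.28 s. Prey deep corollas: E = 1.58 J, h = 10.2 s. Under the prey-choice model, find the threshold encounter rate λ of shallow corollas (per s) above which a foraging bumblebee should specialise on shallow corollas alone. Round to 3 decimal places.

0.029 per s

The zero-one rule: include deep corollas iff E₂/h₂ > λE₁/(1+λh₁). Equality gives the switch point.
λE₁h₂ = E₂ + λE₂h₁ ⇒ λ = E₂/(E₁h₂ − E₂h₁) = 1.58/(65.08 − 11.5) = 0.02949 per s.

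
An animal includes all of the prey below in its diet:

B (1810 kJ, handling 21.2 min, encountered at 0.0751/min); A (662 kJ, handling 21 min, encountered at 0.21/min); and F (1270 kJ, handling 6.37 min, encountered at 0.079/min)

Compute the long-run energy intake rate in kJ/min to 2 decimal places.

50.00 kJ/min

Energy encountered per unit search time: 0.0751×1810 + 0.21×662 + 0.079×1270 = 375.3 kJ/min.
Handling time per unit search time: 0.0751×21.2 + 0.21×21 + 0.079×6.37 = 6.505.
Rate = 375.3/(1 + 6.505) = 50 kJ/min.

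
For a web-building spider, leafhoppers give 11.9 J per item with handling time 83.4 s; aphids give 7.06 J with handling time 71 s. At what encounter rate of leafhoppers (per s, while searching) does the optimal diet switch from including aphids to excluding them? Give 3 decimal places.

The zero-one rule: include aphids iff E₂/h₂ > λE₁/(1+λh₁). Equality gives the switch point.
λE₁h₂ = E₂ + λE₂h₁ ⇒ λ = E₂/(E₁h₂ − E₂h₁) = 7.06/(844.9 − 588.8) = 0.02757 per s.

0.028 per s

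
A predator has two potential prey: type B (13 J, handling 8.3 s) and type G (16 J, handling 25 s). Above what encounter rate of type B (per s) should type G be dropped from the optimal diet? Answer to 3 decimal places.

0.083 per s

The zero-one rule: include type G iff E₂/h₂ > λE₁/(1+λh₁). Equality gives the switch point.
λE₁h₂ = E₂ + λE₂h₁ ⇒ λ = E₂/(E₁h₂ − E₂h₁) = 16/(325 − 132.8) = 0.08325 per s.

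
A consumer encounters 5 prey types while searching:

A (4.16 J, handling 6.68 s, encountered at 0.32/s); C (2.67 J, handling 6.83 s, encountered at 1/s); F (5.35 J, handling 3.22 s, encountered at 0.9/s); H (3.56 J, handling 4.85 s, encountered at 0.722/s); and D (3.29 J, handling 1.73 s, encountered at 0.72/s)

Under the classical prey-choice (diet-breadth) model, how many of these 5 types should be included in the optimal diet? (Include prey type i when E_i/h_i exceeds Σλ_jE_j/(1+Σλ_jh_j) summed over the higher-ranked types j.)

2

Profitabilities (E/h, J/s): D 1.9, F 1.66, H 0.734, A 0.623, C 0.391. Add prey in this order while the next type's profitability exceeds the intake rate on those already taken.
Rate on top 1: 1.055. F: 1.66 > 1.055 → include.
Rate on top 2: 1.397. H: 0.734 < 1.397 → exclude; stop.
Optimal diet: D, F — 2 of 5 types.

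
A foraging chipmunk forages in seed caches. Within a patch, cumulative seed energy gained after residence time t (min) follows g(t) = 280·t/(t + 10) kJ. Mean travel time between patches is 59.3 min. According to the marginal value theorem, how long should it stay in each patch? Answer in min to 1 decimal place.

Maximise g(t)/(T+t): set derivative to zero → g'(t)(T+t) = g(t).
g'(t) = 280·10/(t + 10)². Setting 280·10/(t+10)² = 280t/[(t+10)(59.3+t)] gives 10(59.3+t) = t(t+10), so t² = 10×59.3 = 593.
t* = √593 = 24.35 min.

24.4 min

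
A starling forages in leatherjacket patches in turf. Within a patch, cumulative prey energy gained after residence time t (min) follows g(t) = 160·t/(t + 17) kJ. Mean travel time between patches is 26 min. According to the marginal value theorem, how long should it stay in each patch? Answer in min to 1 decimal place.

21.0 min

Maximise g(t)/(T+t): set derivative to zero → g'(t)(T+t) = g(t).
g'(t) = 160·17/(t + 17)². Setting 160·17/(t+17)² = 160t/[(t+17)(26+t)] gives 17(26+t) = t(t+17), so t² = 17×26 = 442.
t* = √442 = 21.02 min.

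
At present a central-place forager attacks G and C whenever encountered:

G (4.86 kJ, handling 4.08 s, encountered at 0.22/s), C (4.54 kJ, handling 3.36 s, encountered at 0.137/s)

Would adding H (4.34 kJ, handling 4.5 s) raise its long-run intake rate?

Intake rate on the current diet: R = (0.22×4.86 + 0.137×4.54) / (1 + 0.22×4.08 + 0.137×3.36) = 1.691/2.358 = 0.7172 kJ/s.
Profitability of H: 4.34/4.5 = 0.9644 kJ/s.
0.9644 > 0.7172, so adding H raises the average — include it.

Yes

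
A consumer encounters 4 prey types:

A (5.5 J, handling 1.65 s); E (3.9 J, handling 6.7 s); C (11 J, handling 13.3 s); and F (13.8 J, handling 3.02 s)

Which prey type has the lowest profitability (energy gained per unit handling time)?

Profitability E/h (J/s): A = 5.5/1.65 = 3.33, E = 3.9/6.7 = 0.582, C = 11/13.3 = 0.827, F = 13.8/3.02 = 4.57.
Ranked: F > A > C > E.

E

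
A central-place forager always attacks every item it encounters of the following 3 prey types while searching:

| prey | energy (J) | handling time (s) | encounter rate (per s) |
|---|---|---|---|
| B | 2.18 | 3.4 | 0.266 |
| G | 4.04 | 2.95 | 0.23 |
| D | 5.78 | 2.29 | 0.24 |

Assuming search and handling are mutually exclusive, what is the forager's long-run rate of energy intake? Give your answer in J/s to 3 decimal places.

R = (0.266×2.18 + 0.23×4.04 + 0.24×5.78) / (1 + 0.266×3.4 + 0.23×2.95 + 0.24×2.29) = 2.896/3.133 = 0.9246 J/s.

0.925 J/s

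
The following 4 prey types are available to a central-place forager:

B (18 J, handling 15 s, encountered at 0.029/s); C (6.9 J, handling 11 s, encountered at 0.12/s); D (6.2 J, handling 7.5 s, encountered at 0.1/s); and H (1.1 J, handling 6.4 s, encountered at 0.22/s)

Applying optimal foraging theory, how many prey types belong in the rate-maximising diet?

Profitabilities (E/h, J/s): B 1.2, D 0.827, C 0.627, H 0.172. Add prey in this order while the next type's profitability exceeds the intake rate on those already taken.
Rate on top 1: 0.3638. D: 0.827 > 0.3638 → include.
Rate on top 2: 0.5227. C: 0.627 > 0.5227 → include.
Rate on top 3: 0.5621. H: 0.172 < 0.5621 → exclude; stop.
Optimal diet: B, D, C — 3 of 4 types.

3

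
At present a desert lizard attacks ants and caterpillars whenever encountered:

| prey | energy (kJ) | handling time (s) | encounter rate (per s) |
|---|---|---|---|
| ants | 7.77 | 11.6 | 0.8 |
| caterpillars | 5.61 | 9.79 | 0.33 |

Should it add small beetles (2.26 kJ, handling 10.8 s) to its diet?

Intake rate on the current diet: R = (0.8×7.77 + 0.33×5.61) / (1 + 0.8×11.6 + 0.33×9.79) = 8.067/13.51 = 0.5971 kJ/s.
Profitability of small beetles: 2.26/10.8 = 0.2093 kJ/s.
0.2093 < 0.5971, so adding small beetles would lower the average — exclude it.

No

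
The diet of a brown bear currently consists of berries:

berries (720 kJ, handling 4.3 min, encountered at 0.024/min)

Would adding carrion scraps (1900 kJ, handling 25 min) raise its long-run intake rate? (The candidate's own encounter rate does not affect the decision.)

Intake rate on the current diet: R = (0.024×720) / (1 + 0.024×4.3) = 17.28/1.103 = 15.66 kJ/min.
carrion scraps: E/h = 1900/25 = 76 kJ/min.
Since 76 > R, including carrion scraps increases the long-run rate.

Yes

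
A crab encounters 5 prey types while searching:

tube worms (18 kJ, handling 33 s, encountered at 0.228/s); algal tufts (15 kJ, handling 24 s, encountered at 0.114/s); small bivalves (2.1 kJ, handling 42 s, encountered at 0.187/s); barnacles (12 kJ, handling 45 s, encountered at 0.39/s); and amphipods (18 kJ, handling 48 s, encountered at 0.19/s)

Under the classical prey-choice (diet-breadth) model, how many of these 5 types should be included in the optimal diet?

2

E/h in descending order: algal tufts 0.625, tube worms 0.545, amphipods 0.375, barnacles 0.267, small bivalves 0.05 kJ/s. The optimal diet is the largest prefix of this list for which every included type satisfies E_i/h_i > R on the types above it.
Rate on top 1: 0.4577. tube worms: 0.545 > 0.4577 → include.
Rate on top 2: 0.5163. amphipods: 0.375 < 0.5163 → exclude; stop.
Optimal diet: algal tufts, tube worms — 2 of 5 types.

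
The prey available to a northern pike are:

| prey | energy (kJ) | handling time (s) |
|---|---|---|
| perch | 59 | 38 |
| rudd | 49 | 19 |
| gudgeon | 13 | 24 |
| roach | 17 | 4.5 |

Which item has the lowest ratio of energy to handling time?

gudgeon

Profitability E/h (kJ/s): perch = 59/38 = 1.55, rudd = 49/19 = 2.58, gudgeon = 13/24 = 0.542, roach = 17/4.5 = 3.78.
Ranked: roach > rudd > perch > gudgeon.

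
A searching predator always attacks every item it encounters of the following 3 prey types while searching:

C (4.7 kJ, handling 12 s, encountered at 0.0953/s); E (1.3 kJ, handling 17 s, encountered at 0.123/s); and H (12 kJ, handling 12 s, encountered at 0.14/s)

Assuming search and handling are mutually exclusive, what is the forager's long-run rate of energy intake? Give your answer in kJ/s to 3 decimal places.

0.387 kJ/s

R = Σλ_iE_i / (1 + Σλ_ih_i)
Numerator: 0.0953×4.7 + 0.123×1.3 + 0.14×12 = 2.288
Denominator: 1 + 0.0953×12 + 0.123×17 + 0.14×12 = 5.915
R = 2.288/5.915 = 0.3868 kJ/s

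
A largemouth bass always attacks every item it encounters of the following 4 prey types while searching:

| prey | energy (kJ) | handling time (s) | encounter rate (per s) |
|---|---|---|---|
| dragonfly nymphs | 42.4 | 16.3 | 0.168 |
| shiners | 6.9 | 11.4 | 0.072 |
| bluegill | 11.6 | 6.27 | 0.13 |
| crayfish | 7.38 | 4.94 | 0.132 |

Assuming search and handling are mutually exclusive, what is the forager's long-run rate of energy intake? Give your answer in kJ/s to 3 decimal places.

R = Σλ_iE_i / (1 + Σλ_ih_i)
Numerator: 0.168×42.4 + 0.072×6.9 + 0.13×11.6 + 0.132×7.38 = 10.1
Denominator: 1 + 0.168×16.3 + 0.072×11.4 + 0.13×6.27 + 0.132×4.94 = 6.026
R = 10.1/6.026 = 1.676 kJ/s

1.676 kJ/s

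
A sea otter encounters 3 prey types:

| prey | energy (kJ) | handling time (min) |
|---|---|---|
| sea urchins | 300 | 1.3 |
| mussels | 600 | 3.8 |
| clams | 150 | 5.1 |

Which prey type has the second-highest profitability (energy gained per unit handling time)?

mussels

Profitability E/h (kJ/min): sea urchins = 300/1.3 = 231, mussels = 600/3.8 = 158, clams = 150/5.1 = 29.4.
Ranked: sea urchins > mussels > clams.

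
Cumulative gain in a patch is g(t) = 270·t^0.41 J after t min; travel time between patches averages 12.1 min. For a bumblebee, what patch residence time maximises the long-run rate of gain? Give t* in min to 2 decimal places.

8.41 min

Maximise g(t)/(T+t): set derivative to zero → g'(t)(T+t) = g(t).
g'(t) = 0.41·270·t^-0.59. Setting 0.41·270·t^-0.59 = 270·t^0.41/(12.1+t) gives 0.41(12.1+t) = t, so 0.59·t = 0.41×12.1.
t* = 0.41×12.1/0.59 = 8.408 min.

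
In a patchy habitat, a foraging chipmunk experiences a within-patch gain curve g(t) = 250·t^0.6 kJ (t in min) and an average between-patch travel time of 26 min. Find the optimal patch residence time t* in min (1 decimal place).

Maximise g(t)/(T+t): set derivative to zero → g'(t)(T+t) = g(t).
g'(t) = 0.6·250·t^-0.4. Setting 0.6·250·t^-0.4 = 250·t^0.6/(26+t) gives 0.6(26+t) = t, so 0.40·t = 0.6×26.
t* = 0.6×26/0.40 = 39 min.

39.0 min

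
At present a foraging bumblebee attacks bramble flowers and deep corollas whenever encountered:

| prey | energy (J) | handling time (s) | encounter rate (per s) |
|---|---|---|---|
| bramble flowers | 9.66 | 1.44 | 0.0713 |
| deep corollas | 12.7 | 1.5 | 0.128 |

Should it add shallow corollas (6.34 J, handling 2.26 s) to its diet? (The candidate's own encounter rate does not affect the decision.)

Yes

On bramble flowers and deep corollas alone, R = ΣλE/(1+Σλh) = 2.314/1.295 = 1.788 J/s.
Profitability of shallow corollas: 6.34/2.26 = 2.805 J/s.
Since 2.805 > R, including shallow corollas increases the long-run rate.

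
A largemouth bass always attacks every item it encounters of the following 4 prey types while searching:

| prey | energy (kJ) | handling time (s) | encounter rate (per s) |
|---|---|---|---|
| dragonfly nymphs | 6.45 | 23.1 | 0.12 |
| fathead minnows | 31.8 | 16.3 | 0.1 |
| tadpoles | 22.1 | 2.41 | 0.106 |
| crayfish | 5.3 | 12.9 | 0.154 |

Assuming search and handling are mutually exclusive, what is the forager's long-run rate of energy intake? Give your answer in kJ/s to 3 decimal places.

R = Σλ_iE_i / (1 + Σλ_ih_i)
Numerator: 0.12×6.45 + 0.1×31.8 + 0.106×22.1 + 0.154×5.3 = 7.113
Denominator: 1 + 0.12×23.1 + 0.1×16.3 + 0.106×2.41 + 0.154×12.9 = 7.644
R = 7.113/7.644 = 0.9305 kJ/s

0.931 kJ/s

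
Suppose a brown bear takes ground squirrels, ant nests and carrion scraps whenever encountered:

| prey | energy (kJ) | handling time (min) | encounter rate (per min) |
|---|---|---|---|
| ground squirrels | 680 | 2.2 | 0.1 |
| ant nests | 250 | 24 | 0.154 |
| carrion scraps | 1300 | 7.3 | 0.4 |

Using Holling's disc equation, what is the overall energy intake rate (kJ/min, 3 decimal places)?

79.952 kJ/min

R = (0.1×680 + 0.154×250 + 0.4×1300) / (1 + 0.1×2.2 + 0.154×24 + 0.4×7.3) = 626.5/7.836 = 79.95 kJ/min.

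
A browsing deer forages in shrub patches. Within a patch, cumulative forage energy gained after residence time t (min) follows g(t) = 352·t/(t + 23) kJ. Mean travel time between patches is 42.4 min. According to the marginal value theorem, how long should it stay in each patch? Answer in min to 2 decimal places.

By the marginal value theorem, leave when the instantaneous gain rate g'(t) equals the habitat-wide average g(t)/(T + t).
g'(t) = 352·23/(t + 23)². Setting 352·23/(t+23)² = 352t/[(t+23)(42.4+t)] gives 23(42.4+t) = t(t+23), so t² = 23×42.4 = 975.2.
t* = √975.2 = 31.23 min.

31.23 min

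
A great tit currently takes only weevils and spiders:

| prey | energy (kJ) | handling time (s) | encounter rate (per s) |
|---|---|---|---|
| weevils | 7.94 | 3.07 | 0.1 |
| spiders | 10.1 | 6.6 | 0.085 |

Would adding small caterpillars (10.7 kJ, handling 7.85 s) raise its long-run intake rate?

Yes

Intake rate on the current diet: R = (0.1×7.94 + 0.085×10.1) / (1 + 0.1×3.07 + 0.085×6.6) = 1.653/1.868 = 0.8846 kJ/s.
small caterpillars: E/h = 10.7/7.85 = 1.363 kJ/s.
Since 1.363 > R, including small caterpillars increases the long-run rate.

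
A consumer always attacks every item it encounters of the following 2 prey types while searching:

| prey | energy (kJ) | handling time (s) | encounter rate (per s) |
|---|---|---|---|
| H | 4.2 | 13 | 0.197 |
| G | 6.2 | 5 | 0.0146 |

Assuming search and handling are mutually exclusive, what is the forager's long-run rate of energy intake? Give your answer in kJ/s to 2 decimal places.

Energy encountered per unit search time: 0.197×4.2 + 0.0146×6.2 = 0.9179 kJ/s.
Handling time per unit search time: 0.197×13 + 0.0146×5 = 2.634.
Rate = 0.9179/(1 + 2.634) = 0.2526 kJ/s.

0.25 kJ/s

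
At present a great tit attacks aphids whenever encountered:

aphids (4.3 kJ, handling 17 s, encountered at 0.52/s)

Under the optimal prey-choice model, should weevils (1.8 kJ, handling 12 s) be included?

No

Current rate: (0.52×4.3)/(1 + 0.52×17) = 0.2272 kJ/s.
weevils: E/h = 1.8/12 = 0.15 kJ/s.
0.15 < 0.2272, so adding weevils would lower the average — exclude it.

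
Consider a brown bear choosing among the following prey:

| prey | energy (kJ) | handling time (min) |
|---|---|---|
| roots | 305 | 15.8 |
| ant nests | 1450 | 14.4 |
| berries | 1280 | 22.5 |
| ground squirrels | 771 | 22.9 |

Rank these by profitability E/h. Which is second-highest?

Profitability E/h (kJ/min): roots = 305/15.8 = 19.3, ant nests = 1450/14.4 = 101, berries = 1280/22.5 = 56.9, ground squirrels = 771/22.9 = 33.7.
Ranked: ant nests > berries > ground squirrels > roots.

berries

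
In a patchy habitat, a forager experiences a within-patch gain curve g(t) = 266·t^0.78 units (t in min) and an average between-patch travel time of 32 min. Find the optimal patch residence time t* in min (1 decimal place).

Maximise g(t)/(T+t): set derivative to zero → g'(t)(T+t) = g(t).
g'(t) = 0.78·266·t^-0.22. Setting 0.78·266·t^-0.22 = 266·t^0.78/(32+t) gives 0.78(32+t) = t, so 0.22·t = 0.78×32.
t* = 0.78×32/0.22 = 113.5 min.

113.5 min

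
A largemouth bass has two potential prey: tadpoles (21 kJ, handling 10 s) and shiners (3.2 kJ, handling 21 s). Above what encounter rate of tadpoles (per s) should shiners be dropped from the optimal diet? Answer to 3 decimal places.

0.008 per s

Drop shiners once their profitability E₂/h₂ falls below the rate achievable on tadpoles alone: E₂/h₂ = λE₁/(1 + λh₁).
Solve for λ: λE₁h₂ = E₂(1 + λh₁) → λ(E₁h₂ − E₂h₁) = E₂ → λ = E₂/(E₁h₂ − E₂h₁).
λ = 3.2/(21×21 − 3.2×10) = 3.2/409 = 0.007824 per s.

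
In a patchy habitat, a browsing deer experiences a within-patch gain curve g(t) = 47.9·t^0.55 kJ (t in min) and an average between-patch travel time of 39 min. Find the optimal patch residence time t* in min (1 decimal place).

By the marginal value theorem, leave when the instantaneous gain rate g'(t) equals the habitat-wide average g(t)/(T + t).
g'(t) = 0.55·47.9·t^-0.45. Setting 0.55·47.9·t^-0.45 = 47.9·t^0.55/(39+t) gives 0.55(39+t) = t, so 0.45·t = 0.55×39.
t* = 0.55×39/0.45 = 47.67 min.

47.7 min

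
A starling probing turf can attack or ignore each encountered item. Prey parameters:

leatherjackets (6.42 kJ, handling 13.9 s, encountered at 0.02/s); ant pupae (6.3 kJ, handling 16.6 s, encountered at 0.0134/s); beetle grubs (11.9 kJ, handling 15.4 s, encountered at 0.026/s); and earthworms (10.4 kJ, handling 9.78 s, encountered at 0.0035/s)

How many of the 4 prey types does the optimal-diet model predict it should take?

E/h in descending order: earthworms 1.06, beetle grubs 0.773, leatherjackets 0.462, ant pupae 0.38 kJ/s. The optimal diet is the largest prefix of this list for which every included type satisfies E_i/h_i > R on the types above it.
Rate on top 1: 0.0352. beetle grubs: 0.773 > 0.0352 → include.
Rate on top 2: 0.241. leatherjackets: 0.462 > 0.241 → include.
Rate on top 3: 0.2769. ant pupae: 0.38 > 0.2769 → include.
Optimal diet: earthworms, beetle grubs, leatherjackets, ant pupae — 4 of 4 types.

4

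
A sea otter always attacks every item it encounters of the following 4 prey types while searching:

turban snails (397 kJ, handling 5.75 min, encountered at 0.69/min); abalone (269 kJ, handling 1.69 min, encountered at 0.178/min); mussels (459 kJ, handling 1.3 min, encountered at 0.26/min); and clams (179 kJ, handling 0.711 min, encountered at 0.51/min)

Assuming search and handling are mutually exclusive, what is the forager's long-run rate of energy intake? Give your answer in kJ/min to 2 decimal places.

Energy encountered per unit search time: 0.69×397 + 0.178×269 + 0.26×459 + 0.51×179 = 532.4 kJ/min.
Handling time per unit search time: 0.69×5.75 + 0.178×1.69 + 0.26×1.3 + 0.51×0.711 = 4.969.
Rate = 532.4/(1 + 4.969) = 89.2 kJ/min.

89.20 kJ/min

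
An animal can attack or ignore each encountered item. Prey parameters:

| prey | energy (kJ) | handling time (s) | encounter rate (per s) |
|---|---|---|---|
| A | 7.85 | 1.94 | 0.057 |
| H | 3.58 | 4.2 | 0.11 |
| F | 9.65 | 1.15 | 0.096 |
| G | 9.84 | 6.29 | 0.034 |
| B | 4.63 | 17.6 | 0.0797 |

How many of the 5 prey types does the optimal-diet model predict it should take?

Profitabilities (E/h, kJ/s): F 8.39, A 4.05, G 1.56, H 0.852, B 0.263. Add prey in this order while the next type's profitability exceeds the intake rate on those already taken.
Rate on top 1: 0.8343. A: 4.05 > 0.8343 → include.
Rate on top 2: 1.125. G: 1.56 > 1.125 → include.
Rate on top 3: 1.191. H: 0.852 < 1.191 → exclude; stop.
Optimal diet: F, A, G — 3 of 5 types.

3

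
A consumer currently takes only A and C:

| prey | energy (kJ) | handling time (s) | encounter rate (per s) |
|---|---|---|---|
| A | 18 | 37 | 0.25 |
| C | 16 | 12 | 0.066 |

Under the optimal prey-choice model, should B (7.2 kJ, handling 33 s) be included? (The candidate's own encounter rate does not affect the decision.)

No

Intake rate on the current diet: R = (0.25×18 + 0.066×16) / (1 + 0.25×37 + 0.066×12) = 5.556/11.04 = 0.5032 kJ/s.
Profitability of B: 7.2/33 = 0.2182 kJ/s.
0.2182 < 0.5032, so adding B would lower the average — exclude it.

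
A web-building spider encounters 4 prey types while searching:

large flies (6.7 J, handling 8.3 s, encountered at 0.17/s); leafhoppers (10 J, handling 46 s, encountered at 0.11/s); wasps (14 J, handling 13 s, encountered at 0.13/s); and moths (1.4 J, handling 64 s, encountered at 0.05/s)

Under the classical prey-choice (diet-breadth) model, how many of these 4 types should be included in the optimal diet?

Rank by E/h (J/s): wasps 1.08, large flies 0.807, leafhoppers 0.217, moths 0.0219. Include each in turn until the next type's E/h falls below the running intake rate.
Rate on top 1: 0.6766. large flies: 0.807 > 0.6766 → include.
Rate on top 2: 0.7215. leafhoppers: 0.217 < 0.7215 → exclude; stop.
Optimal diet: wasps, large flies — 2 of 4 types.

2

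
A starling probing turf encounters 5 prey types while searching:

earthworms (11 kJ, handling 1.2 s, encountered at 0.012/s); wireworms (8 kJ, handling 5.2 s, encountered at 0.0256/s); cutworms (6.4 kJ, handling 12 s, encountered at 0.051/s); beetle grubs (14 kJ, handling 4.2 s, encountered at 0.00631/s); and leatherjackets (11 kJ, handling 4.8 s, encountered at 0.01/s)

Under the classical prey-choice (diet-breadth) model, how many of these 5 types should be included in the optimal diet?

5

E/h in descending order: earthworms 9.17, beetle grubs 3.33, leatherjackets 2.29, wireworms 1.54, cutworms 0.533 kJ/s. The optimal diet is the largest prefix of this list for which every included type satisfies E_i/h_i > R on the types above it.
Rate on top 1: 0.1301. beetle grubs: 3.33 > 0.1301 → include.
Rate on top 2: 0.2117. leatherjackets: 2.29 > 0.2117 → include.
Rate on top 3: 0.3034. wireworms: 1.54 > 0.3034 → include.
Rate on top 4: 0.4379. cutworms: 0.533 > 0.4379 → include.
Optimal diet: earthworms, beetle grubs, leatherjackets, wireworms, cutworms — 5 of 5 types.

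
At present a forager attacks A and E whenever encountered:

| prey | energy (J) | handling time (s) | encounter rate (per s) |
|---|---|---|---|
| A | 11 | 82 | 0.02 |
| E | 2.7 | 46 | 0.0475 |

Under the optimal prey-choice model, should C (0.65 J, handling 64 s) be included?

Current rate: (0.02×11 + 0.0475×2.7)/(1 + 0.02×82 + 0.0475×46) = 0.07218 J/s.
Profitability of C: 0.65/64 = 0.01016 J/s.
Since 0.01016 < R, time spent handling C is better spent searching.

No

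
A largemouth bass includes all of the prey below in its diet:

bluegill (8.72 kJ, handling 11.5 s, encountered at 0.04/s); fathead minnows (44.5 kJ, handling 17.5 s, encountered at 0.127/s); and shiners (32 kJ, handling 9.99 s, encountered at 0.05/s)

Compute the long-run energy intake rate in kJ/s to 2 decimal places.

Energy encountered per unit search time: 0.04×8.72 + 0.127×44.5 + 0.05×32 = 7.6 kJ/s.
Handling time per unit search time: 0.04×11.5 + 0.127×17.5 + 0.05×9.99 = 3.182.
Rate = 7.6/(1 + 3.182) = 1.817 kJ/s.

1.82 kJ/s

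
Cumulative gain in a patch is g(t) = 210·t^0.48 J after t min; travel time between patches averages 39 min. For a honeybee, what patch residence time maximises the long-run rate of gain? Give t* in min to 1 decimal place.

36.0 min

Maximise g(t)/(T+t): set derivative to zero → g'(t)(T+t) = g(t).
g'(t) = 0.48·210·t^-0.52. Setting 0.48·210·t^-0.52 = 210·t^0.48/(39+t) gives 0.48(39+t) = t, so 0.52·t = 0.48×39.
t* = 0.48×39/0.52 = 36 min.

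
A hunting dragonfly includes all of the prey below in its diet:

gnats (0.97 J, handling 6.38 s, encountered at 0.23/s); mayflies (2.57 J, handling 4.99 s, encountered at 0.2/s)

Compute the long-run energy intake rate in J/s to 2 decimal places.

0.21 J/s

Energy encountered per unit search time: 0.23×0.97 + 0.2×2.57 = 0.7371 J/s.
Handling time per unit search time: 0.23×6.38 + 0.2×4.99 = 2.465.
Rate = 0.7371/(1 + 2.465) = 0.2127 J/s.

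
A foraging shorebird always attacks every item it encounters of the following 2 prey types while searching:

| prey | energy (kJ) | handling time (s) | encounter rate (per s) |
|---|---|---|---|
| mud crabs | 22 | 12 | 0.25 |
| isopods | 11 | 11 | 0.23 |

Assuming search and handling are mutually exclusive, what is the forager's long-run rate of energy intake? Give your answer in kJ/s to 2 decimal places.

R = Σλ_iE_i / (1 + Σλ_ih_i)
Numerator: 0.25×22 + 0.23×11 = 8.03
Denominator: 1 + 0.25×12 + 0.23×11 = 6.53
R = 8.03/6.53 = 1.23 kJ/s

1.23 kJ/s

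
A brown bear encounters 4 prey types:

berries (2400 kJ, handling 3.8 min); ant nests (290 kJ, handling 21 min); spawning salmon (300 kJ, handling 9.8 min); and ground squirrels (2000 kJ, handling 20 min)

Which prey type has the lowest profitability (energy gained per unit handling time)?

ant nests

Profitability E/h (kJ/min): berries = 2400/3.8 = 632, ant nests = 290/21 = 13.8, spawning salmon = 300/9.8 = 30.6, ground squirrels = 2000/20 = 100.
Ranked: berries > ground squirrels > spawning salmon > ant nests.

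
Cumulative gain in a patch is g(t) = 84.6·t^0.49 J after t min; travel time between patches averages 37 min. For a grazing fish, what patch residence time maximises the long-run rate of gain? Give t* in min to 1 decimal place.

35.5 min

Optimal t* satisfies g'(t*) = g(t*)/(T + t*).
g'(t) = 0.49·84.6·t^-0.51. Setting 0.49·84.6·t^-0.51 = 84.6·t^0.49/(37+t) gives 0.49(37+t) = t, so 0.51·t = 0.49×37.
t* = 0.49×37/0.51 = 35.55 min.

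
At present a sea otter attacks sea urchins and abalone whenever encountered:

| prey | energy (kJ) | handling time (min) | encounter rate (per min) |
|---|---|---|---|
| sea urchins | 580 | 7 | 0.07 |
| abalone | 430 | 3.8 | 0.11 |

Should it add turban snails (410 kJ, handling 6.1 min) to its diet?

Yes

On sea urchins and abalone alone, R = ΣλE/(1+Σλh) = 87.9/1.908 = 46.07 kJ/min.
turban snails: E/h = 410/6.1 = 67.21 kJ/min.
67.21 > 46.07, so adding turban snails raises the average — include it.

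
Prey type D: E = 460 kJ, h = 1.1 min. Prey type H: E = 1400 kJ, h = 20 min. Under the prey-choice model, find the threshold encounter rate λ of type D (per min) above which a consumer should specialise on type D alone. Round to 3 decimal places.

0.183 per min

Drop type H once their profitability E₂/h₂ falls below the rate achievable on type D alone: E₂/h₂ = λE₁/(1 + λh₁).
Solve for λ: λE₁h₂ = E₂(1 + λh₁) → λ(E₁h₂ − E₂h₁) = E₂ → λ = E₂/(E₁h₂ − E₂h₁).
λ = 1400/(460×20 − 1400×1.1) = 1400/7660 = 0.1828 per min.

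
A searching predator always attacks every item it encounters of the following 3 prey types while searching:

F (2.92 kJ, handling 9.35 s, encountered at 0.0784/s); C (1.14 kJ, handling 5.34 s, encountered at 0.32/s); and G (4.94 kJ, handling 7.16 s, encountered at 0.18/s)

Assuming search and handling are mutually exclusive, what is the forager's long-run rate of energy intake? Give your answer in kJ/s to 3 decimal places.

0.313 kJ/s

R = Σλ_iE_i / (1 + Σλ_ih_i)
Numerator: 0.0784×2.92 + 0.32×1.14 + 0.18×4.94 = 1.483
Denominator: 1 + 0.0784×9.35 + 0.32×5.34 + 0.18×7.16 = 4.731
R = 1.483/4.731 = 0.3135 kJ/s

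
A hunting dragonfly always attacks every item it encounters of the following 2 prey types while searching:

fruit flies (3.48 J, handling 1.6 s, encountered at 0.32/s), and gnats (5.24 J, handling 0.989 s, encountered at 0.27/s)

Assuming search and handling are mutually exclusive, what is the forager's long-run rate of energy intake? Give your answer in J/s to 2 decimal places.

1.42 J/s

R = Σλ_iE_i / (1 + Σλ_ih_i)
Numerator: 0.32×3.48 + 0.27×5.24 = 2.528
Denominator: 1 + 0.32×1.6 + 0.27×0.989 = 1.779
R = 2.528/1.779 = 1.421 J/s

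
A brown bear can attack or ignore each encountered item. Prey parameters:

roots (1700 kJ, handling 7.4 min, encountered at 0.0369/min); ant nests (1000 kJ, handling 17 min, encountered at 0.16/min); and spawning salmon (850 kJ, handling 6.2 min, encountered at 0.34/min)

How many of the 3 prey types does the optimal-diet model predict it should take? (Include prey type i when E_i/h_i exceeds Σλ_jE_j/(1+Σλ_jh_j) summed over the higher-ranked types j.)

Rank by E/h (kJ/min): roots 230, spawning salmon 137, ant nests 58.8. Include each in turn until the next type's E/h falls below the running intake rate.
Rate on top 1: 49.27. spawning salmon: 137 > 49.27 → include.
Rate on top 2: 104. ant nests: 58.8 < 104 → exclude; stop.
Optimal diet: roots, spawning salmon — 2 of 3 types.

2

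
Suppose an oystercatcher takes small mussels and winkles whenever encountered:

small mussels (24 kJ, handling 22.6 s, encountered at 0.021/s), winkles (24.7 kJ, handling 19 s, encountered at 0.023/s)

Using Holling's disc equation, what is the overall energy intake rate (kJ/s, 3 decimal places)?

0.561 kJ/s

R = (0.021×24 + 0.023×24.7) / (1 + 0.021×22.6 + 0.023×19) = 1.072/1.912 = 0.5608 kJ/s.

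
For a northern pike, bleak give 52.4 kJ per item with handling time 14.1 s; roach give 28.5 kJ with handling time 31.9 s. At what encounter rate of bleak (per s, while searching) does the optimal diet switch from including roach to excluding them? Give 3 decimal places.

The zero-one rule: include roach iff E₂/h₂ > λE₁/(1+λh₁). Equality gives the switch point.
λE₁h₂ = E₂ + λE₂h₁ ⇒ λ = E₂/(E₁h₂ − E₂h₁) = 28.5/(1672 − 401.8) = 0.02245 per s.

0.022 per s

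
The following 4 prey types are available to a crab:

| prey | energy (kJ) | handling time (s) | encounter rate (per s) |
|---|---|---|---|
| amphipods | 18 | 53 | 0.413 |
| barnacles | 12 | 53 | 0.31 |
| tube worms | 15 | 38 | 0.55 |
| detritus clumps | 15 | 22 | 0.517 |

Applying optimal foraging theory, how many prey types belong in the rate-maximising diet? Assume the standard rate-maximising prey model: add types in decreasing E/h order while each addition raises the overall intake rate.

1

Profitabilities (E/h, kJ/s): detritus clumps 0.682, tube worms 0.395, amphipods 0.34, barnacles 0.226. Add prey in this order while the next type's profitability exceeds the intake rate on those already taken.
Rate on top 1: 0.6267. tube worms: 0.395 < 0.6267 → exclude; stop.
Optimal diet: detritus clumps — 1 of 4 types.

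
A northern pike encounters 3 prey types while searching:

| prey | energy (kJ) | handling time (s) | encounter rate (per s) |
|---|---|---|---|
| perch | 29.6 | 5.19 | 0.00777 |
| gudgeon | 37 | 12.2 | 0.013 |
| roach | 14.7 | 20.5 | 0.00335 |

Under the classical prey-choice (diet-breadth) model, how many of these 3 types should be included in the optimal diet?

3

Rank by E/h (kJ/s): perch 5.7, gudgeon 3.03, roach 0.717. Include each in turn until the next type's E/h falls below the running intake rate.
Rate on top 1: 0.2211. gudgeon: 3.03 > 0.2211 → include.
Rate on top 2: 0.593. roach: 0.717 > 0.593 → include.
Optimal diet: perch, gudgeon, roach — 3 of 3 types.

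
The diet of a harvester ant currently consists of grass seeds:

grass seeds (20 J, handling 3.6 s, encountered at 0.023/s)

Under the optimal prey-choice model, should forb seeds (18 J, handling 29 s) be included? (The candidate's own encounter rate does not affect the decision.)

Yes

Intake rate on the current diet: R = (0.023×20) / (1 + 0.023×3.6) = 0.46/1.083 = 0.4248 J/s.
forb seeds: E/h = 18/29 = 0.6207 J/s.
Since 0.6207 > R, including forb seeds increases the long-run rate.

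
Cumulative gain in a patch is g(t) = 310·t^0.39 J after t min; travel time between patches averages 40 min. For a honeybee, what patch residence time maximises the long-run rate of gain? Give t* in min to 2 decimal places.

Maximise g(t)/(T+t): set derivative to zero → g'(t)(T+t) = g(t).
g'(t) = 0.39·310·t^-0.61. Setting 0.39·310·t^-0.61 = 310·t^0.39/(40+t) gives 0.39(40+t) = t, so 0.61·t = 0.39×40.
t* = 0.39×40/0.61 = 25.57 min.

25.57 min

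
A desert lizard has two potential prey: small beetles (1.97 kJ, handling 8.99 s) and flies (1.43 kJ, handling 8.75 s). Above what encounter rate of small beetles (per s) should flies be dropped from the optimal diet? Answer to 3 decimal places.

0.326 per s

Drop flies once their profitability E₂/h₂ falls below the rate achievable on small beetles alone: E₂/h₂ = λE₁/(1 + λh₁).
Solve for λ: λE₁h₂ = E₂(1 + λh₁) → λ(E₁h₂ − E₂h₁) = E₂ → λ = E₂/(E₁h₂ − E₂h₁).
λ = 1.43/(1.97×8.75 − 1.43×8.99) = 1.43/4.382 = 0.3263 per s.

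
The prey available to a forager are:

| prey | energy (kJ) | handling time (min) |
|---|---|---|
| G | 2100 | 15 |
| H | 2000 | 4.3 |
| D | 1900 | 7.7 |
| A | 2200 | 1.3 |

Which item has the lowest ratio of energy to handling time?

G

Profitability E/h (kJ/min): G = 2100/15 = 140, H = 2000/4.3 = 465, D = 1900/7.7 = 247, A = 2200/1.3 = 1.69e+03.
Ranked: A > H > D > G.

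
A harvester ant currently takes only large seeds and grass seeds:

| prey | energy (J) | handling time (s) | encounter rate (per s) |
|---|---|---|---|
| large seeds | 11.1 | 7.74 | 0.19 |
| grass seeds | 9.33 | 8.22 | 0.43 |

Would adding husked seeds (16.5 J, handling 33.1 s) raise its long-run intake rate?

On large seeds and grass seeds alone, R = ΣλE/(1+Σλh) = 6.121/6.005 = 1.019 J/s.
Profitability of husked seeds: 16.5/33.1 = 0.4985 J/s.
0.4985 < 1.019, so adding husked seeds would lower the average — exclude it.

No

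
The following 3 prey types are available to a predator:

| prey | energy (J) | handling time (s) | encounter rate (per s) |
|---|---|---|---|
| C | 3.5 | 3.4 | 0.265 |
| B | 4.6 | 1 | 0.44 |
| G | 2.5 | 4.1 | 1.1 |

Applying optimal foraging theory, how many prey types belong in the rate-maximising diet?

1

E/h in descending order: B 4.6, C 1.03, G 0.61 J/s. The optimal diet is the largest prefix of this list for which every included type satisfies E_i/h_i > R on the types above it.
Rate on top 1: 1.406. C: 1.03 < 1.406 → exclude; stop.
Optimal diet: B — 1 of 3 types.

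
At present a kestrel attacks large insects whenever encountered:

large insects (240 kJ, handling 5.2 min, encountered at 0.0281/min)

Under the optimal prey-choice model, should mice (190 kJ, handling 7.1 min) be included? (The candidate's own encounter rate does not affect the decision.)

Yes

Current rate: (0.0281×240)/(1 + 0.0281×5.2) = 5.884 kJ/min.
mice: E/h = 190/7.1 = 26.76 kJ/min.
Since 26.76 > R, including mice increases the long-run rate.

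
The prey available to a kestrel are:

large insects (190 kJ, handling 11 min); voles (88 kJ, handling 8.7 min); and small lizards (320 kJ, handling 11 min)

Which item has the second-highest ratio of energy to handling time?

Profitability E/h (kJ/min): large insects = 190/11 = 17.3, voles = 88/8.7 = 10.1, small lizards = 320/11 = 29.1.
Ranked: small lizards > large insects > voles.

large insects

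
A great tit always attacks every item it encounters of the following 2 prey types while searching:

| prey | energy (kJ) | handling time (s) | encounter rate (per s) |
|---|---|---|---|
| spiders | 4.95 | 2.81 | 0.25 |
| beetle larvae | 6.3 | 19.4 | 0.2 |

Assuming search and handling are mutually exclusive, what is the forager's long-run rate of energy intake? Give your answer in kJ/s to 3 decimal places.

0.447 kJ/s

R = Σλ_iE_i / (1 + Σλ_ih_i)
Numerator: 0.25×4.95 + 0.2×6.3 = 2.498
Denominator: 1 + 0.25×2.81 + 0.2×19.4 = 5.582
R = 2.498/5.582 = 0.4474 kJ/s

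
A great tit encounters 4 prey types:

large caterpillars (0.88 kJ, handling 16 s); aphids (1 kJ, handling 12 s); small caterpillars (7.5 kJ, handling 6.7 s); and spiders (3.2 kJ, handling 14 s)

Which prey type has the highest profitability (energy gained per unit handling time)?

In descending order of E/h:
small caterpillars: 7.5/6.7 = 1.12 kJ/s
spiders: 3.2/14 = 0.229 kJ/s
aphids: 1/12 = 0.0833 kJ/s
large caterpillars: 0.88/16 = 0.055 kJ/s

small caterpillars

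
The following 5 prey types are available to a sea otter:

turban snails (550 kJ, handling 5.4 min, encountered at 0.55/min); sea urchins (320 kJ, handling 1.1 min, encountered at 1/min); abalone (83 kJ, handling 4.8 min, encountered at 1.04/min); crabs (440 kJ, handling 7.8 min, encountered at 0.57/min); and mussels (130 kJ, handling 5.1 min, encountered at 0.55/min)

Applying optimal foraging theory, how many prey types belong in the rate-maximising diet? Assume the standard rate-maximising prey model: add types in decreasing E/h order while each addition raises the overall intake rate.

Rank by E/h (kJ/min): sea urchins 291, turban snails 102, crabs 56.4, mussels 25.5, abalone 17.3. Include each in turn until the next type's E/h falls below the running intake rate.
Rate on top 1: 152.4. turban snails: 102 < 152.4 → exclude; stop.
Optimal diet: sea urchins — 1 of 5 types.

1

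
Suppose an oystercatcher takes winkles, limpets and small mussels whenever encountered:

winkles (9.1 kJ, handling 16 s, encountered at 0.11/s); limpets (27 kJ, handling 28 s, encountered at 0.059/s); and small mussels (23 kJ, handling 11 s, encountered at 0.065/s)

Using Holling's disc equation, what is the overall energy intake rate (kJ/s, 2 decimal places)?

R = Σλ_iE_i / (1 + Σλ_ih_i)
Numerator: 0.11×9.1 + 0.059×27 + 0.065×23 = 4.089
Denominator: 1 + 0.11×16 + 0.059×28 + 0.065×11 = 5.127
R = 4.089/5.127 = 0.7975 kJ/s

0.80 kJ/s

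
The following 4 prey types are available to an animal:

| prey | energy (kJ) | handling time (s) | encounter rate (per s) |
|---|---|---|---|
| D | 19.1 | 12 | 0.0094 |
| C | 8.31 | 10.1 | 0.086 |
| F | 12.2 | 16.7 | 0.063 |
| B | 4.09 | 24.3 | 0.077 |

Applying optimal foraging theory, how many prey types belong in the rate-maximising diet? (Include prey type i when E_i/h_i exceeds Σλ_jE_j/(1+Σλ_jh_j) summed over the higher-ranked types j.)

E/h in descending order: D 1.59, C 0.823, F 0.731, B 0.168 kJ/s. The optimal diet is the largest prefix of this list for which every included type satisfies E_i/h_i > R on the types above it.
Rate on top 1: 0.1613. C: 0.823 > 0.1613 → include.
Rate on top 2: 0.4513. F: 0.731 > 0.4513 → include.
Rate on top 3: 0.5481. B: 0.168 < 0.5481 → exclude; stop.
Optimal diet: D, C, F — 3 of 4 types.

3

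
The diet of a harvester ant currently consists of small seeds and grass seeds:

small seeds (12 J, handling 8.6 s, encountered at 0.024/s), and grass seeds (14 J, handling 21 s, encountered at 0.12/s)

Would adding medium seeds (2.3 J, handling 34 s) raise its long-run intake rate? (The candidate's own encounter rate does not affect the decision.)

No

Intake rate on the current diet: R = (0.024×12 + 0.12×14) / (1 + 0.024×8.6 + 0.12×21) = 1.968/3.726 = 0.5281 J/s.
medium seeds: E/h = 2.3/34 = 0.06765 J/s.
Since 0.06765 < R, time spent handling medium seeds is better spent searching.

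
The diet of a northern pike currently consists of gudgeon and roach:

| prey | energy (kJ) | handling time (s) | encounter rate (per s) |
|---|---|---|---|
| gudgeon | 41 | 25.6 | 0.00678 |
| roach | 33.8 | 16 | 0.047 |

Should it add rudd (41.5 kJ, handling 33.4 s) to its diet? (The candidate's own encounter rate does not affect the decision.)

Yes

Intake rate on the current diet: R = (0.00678×41 + 0.047×33.8) / (1 + 0.00678×25.6 + 0.047×16) = 1.867/1.926 = 0.9694 kJ/s.
Profitability of rudd: 41.5/33.4 = 1.243 kJ/s.
Since 1.243 > R, including rudd increases the long-run rate.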